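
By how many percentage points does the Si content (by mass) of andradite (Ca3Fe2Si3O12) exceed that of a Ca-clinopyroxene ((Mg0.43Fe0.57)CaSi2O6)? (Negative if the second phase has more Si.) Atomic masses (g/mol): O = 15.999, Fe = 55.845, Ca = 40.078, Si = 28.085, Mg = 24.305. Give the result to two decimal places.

First mineral: 84.255 g Si in 508.167 g formula = 16.58 wt% Si.
Second mineral: 56.170 g Si in 234.525 g formula = 23.95 wt% Si.
16.58% − 23.95% gives a difference of -7.37 percentage points.

-7.37 percentage points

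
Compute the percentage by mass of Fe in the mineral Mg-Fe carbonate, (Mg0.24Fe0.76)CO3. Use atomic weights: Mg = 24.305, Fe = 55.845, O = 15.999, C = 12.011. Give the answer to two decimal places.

39.20 weight percent

Molar mass of (Mg0.24Fe0.76)CO3: 0.24×24.305 + 0.76×55.845 + 1×12.011 + 3×15.999 = 108.283 g/mol.
Mass of Fe per formula unit: 0.76 × 55.845 = 42.442 g.
Weight fraction Fe = 42.442 / 108.283 = 0.3920.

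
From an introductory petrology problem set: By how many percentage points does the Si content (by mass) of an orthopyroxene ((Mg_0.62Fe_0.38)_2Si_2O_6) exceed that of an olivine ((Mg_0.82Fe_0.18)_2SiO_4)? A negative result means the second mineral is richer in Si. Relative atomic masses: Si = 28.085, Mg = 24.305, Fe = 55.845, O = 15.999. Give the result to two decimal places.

6.52 percentage points

First mineral: 56.170 g Si in 224.744 g formula = 24.99 wt% Si.
Second mineral: 28.085 g Si in 152.045 g formula = 18.47 wt% Si.
24.99% − 18.47% gives a difference of 6.52 percentage points.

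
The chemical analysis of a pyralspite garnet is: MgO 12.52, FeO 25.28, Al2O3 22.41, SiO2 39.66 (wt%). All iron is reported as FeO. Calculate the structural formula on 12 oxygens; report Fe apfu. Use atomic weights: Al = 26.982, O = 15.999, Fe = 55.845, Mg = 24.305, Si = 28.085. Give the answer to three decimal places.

MgO (M=40.304): mol = 0.31064; Mg = 0.31064, O = 0.31064.
FeO (M=71.844): mol = 0.35187; Fe = 0.35187, O = 0.35187.
Al2O3 (M=101.961): mol = 0.21979; Al = 0.43958, O = 0.65937.
SiO2 (M=60.083): mol = 0.66009; Si = 0.66009, O = 1.32018.
ΣO = 2.64206; factor = 12/ΣO = 4.54191.
Fe apfu = 0.35187 × 4.54191 = 1.598.

1.598 Fe apfu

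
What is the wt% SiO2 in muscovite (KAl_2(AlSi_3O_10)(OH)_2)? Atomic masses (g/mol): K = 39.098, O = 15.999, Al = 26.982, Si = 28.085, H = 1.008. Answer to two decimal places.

45.25 wt%

M(KAl_2(AlSi_3O_10)(OH)_2) = 398.303 g/mol; M(SiO2) = 60.083 g/mol.
Moles SiO2 per formula unit = 3 Si ÷ 1 = 3.0000.
SiO2 fraction = (3.0000 × 60.083) / 398.303 = 180.249/398.303 = 0.4525.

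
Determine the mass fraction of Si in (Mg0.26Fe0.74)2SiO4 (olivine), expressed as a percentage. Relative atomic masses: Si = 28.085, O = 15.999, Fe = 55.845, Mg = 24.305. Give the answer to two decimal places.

14.99 weight percent

M((Mg0.26Fe0.74)2SiO4) = 187.370 g/mol.
Si contributes 1 × 28.085 = 28.085 g per mole.
28.085/187.370 = 0.1499 → 14.99%.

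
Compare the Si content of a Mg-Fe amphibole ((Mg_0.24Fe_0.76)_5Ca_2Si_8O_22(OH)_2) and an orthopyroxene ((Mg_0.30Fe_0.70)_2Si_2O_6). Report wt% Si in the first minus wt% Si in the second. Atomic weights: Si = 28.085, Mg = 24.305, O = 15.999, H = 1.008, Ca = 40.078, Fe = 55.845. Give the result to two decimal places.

1.17 percentage points

Si in (Mg_0.24Fe_0.76)_5Ca_2Si_8O_22(OH)_2: molar mass 932.205 g/mol; 8×28.085 = 224.680 g → 24.10 wt%.
Si in (Mg_0.30Fe_0.70)_2Si_2O_6: molar mass 244.930 g/mol; 2×28.085 = 56.170 g → 22.93 wt%.
Difference = 24.10 − 22.93 = 1.17 percentage points.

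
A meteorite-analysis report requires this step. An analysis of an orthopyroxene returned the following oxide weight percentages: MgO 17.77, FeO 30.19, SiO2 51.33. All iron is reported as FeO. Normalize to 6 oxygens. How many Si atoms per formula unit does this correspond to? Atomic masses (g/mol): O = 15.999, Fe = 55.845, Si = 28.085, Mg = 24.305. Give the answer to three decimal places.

1.995 Si apfu

MgO (M=40.304): mol = 0.44090; Mg = 0.44090, O = 0.44090.
FeO (M=71.844): mol = 0.42022; Fe = 0.42022, O = 0.42022.
SiO2 (M=60.083): mol = 0.85432; Si = 0.85432, O = 1.70864.
ΣO = 2.56976; factor = 6/ΣO = 2.33485.
Si apfu = 0.85432 × 2.33485 = 1.995.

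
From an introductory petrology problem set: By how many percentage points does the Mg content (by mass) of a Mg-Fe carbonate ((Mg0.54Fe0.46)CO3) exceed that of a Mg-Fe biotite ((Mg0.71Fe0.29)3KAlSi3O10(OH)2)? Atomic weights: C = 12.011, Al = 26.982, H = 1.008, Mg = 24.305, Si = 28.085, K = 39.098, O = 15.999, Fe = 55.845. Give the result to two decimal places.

First mineral: 13.125 g Mg in 98.821 g formula = 13.28 wt% Mg.
Second mineral: 51.770 g Mg in 444.694 g formula = 11.64 wt% Mg.
13.28% − 11.64% gives a difference of 1.64 percentage points.

1.64 percentage points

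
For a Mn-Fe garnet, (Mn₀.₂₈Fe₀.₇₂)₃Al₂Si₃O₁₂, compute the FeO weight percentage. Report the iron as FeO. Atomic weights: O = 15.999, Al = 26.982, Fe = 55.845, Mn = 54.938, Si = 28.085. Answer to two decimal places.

31.23 wt%

Molar mass of (Mn₀.₂₈Fe₀.₇₂)₃Al₂Si₃O₁₂ = 0.84×54.938 + 2.16×55.845 + 2×26.982 + 3×28.085 + 12×15.999 = 496.980 g/mol.
Each formula unit contains 2.16 Fe, equivalent to 2.16/1 = 2.1600 mol FeO.
M(FeO) = 1×55.845 + 1×15.999 = 71.844 g/mol.
Mass of FeO per formula unit = 2.1600 × 71.844 = 155.183 g.
FeO wt% = 155.183 / 496.980 × 100 = 31.23%.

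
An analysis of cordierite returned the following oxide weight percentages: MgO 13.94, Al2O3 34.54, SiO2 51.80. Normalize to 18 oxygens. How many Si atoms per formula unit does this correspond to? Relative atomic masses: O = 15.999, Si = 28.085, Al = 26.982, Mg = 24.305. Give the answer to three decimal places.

5.028 Si apfu

MgO (M=40.304): mol = 0.34587; Mg = 0.34587, O = 0.34587.
Al2O3 (M=101.961): mol = 0.33876; Al = 0.67752, O = 1.01628.
SiO2 (M=60.083): mol = 0.86214; Si = 0.86214, O = 1.72428.
ΣO = 3.08643; factor = 18/ΣO = 5.83198.
Si apfu = 0.86214 × 5.83198 = 5.028.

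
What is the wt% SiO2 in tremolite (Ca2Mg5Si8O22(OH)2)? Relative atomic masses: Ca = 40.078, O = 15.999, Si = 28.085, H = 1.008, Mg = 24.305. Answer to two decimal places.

59.17 wt%

Molar mass of Ca2Mg5Si8O22(OH)2 = 2·40.078 + 5·24.305 + 8·28.085 + 24·15.999 + 2·1.008 = 812.353 g/mol.
Each formula unit contains 8 Si, equivalent to 8/1 = 8.0000 mol SiO2.
M(SiO2) = 1×28.085 + 2×15.999 = 60.083 g/mol.
Mass of SiO2 per formula unit = 8.0000 × 60.083 = 480.664 g.
SiO2 wt% = 480.664 / 812.353 × 100 = 59.17%.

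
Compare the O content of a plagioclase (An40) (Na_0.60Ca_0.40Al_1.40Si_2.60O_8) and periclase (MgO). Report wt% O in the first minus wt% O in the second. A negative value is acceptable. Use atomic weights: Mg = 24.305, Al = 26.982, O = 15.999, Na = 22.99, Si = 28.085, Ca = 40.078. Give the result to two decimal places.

M(Na_0.60Ca_0.40Al_1.40Si_2.60O_8) = 268.613 g/mol, so wt% O = 127.992/268.613 × 100 = 47.65%.
M(MgO) = 40.304 g/mol, so wt% O = 15.999/40.304 × 100 = 39.70%.
47.65 − 39.70 = 7.95 pp.

7.95 percentage points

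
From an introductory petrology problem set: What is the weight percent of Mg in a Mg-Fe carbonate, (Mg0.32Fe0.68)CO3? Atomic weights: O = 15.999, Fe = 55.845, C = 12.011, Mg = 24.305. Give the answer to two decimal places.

Molar mass of (Mg0.32Fe0.68)CO3: 0.32*24.305 + 0.68*55.845 + 1*12.011 + 3*15.999 = 105.760 g/mol.
Mass of Mg per formula unit: 0.32 × 24.305 = 7.778 g.
Weight fraction Mg = 7.778 / 105.760 = 0.0735.

7.35 mass %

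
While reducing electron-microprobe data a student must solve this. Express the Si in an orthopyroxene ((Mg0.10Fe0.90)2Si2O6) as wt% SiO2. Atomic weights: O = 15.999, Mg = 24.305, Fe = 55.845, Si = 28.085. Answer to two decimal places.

M((Mg0.10Fe0.90)2Si2O6) = 257.546 g/mol; M(SiO2) = 60.083 g/mol.
Moles SiO2 per formula unit = 2 Si ÷ 1 = 2.0000.
SiO2 fraction = (2.0000 × 60.083) / 257.546 = 120.166/257.546 = 0.4666.

46.66 wt%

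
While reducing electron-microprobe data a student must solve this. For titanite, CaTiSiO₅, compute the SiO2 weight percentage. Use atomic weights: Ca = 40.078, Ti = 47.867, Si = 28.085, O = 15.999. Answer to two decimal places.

30.65 wt%

Formula mass = 196.025 g/mol.
1 Si → 1.0000 mol SiO2 per formula unit; M(SiO2) = 60.083, so SiO2 mass = 60.083 g.
60.083/196.025 × 100 = 30.65 wt%.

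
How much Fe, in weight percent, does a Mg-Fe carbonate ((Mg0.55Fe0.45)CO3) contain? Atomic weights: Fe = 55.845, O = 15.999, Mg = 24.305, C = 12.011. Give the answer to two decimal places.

25.51 weight percent

M((Mg0.55Fe0.45)CO3) = 98.506 g/mol.
Fe contributes 0.45 × 55.845 = 25.130 g per mole.
25.130/98.506 = 0.2551 → 25.51%.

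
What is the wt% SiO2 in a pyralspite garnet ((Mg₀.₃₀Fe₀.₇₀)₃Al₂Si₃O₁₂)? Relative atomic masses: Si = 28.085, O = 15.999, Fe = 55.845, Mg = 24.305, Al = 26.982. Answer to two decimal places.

Molar mass of (Mg₀.₃₀Fe₀.₇₀)₃Al₂Si₃O₁₂ = 0.90*24.305 + 2.10*55.845 + 2*26.982 + 3*28.085 + 12*15.999 = 469.356 g/mol.
Each formula unit contains 3 Si, equivalent to 3/1 = 3.0000 mol SiO2.
M(SiO2) = 1×28.085 + 2×15.999 = 60.083 g/mol.
Mass of SiO2 per formula unit = 3.0000 × 60.083 = 180.249 g.
SiO2 wt% = 180.249 / 469.356 × 100 = 38.40%.

38.40 wt%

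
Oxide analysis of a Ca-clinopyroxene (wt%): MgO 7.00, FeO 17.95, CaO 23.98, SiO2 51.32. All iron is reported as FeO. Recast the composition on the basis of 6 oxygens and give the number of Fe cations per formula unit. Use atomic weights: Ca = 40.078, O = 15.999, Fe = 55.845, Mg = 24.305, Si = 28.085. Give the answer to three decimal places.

0.586 Fe apfu

7.00 wt% MgO ÷ 40.304 g/mol = 0.17368 mol, giving 0.17368 Mg and 0.17368 O.
17.95 wt% FeO ÷ 71.844 g/mol = 0.24985 mol, giving 0.24985 Fe and 0.24985 O.
23.98 wt% CaO ÷ 56.077 g/mol = 0.42763 mol, giving 0.42763 Ca and 0.42763 O.
51.32 wt% SiO2 ÷ 60.083 g/mol = 0.85415 mol, giving 0.85415 Si and 1.70830 O.
Oxygen sums to 2.55946; scaling by 6/2.55946 = 2.34424 puts the formula on 6 O.
Fe: 0.24985 × 2.34424 = 0.586 atoms per formula unit.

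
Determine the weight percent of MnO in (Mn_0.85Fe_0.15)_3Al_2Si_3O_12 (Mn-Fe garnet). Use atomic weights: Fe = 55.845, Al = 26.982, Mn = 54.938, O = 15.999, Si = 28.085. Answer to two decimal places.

36.51 wt%

Formula mass = 495.429 g/mol.
2.55 Mn → 2.5500 mol MnO per formula unit; M(MnO) = 70.937, so MnO mass = 180.889 g.
180.889/495.429 × 100 = 36.51 wt%.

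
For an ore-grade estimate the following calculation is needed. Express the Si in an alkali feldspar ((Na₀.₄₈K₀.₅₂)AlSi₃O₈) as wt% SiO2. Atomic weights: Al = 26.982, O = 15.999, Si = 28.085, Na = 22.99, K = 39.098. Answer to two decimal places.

66.61 wt%

Formula mass = 270.595 g/mol.
3 Si → 3.0000 mol SiO2 per formula unit; M(SiO2) = 60.083, so SiO2 mass = 180.249 g.
180.249/270.595 × 100 = 66.61 wt%.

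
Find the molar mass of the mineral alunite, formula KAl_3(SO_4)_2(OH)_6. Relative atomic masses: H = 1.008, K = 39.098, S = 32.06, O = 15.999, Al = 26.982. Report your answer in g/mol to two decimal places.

K: 1 × 39.098 = 39.0980
Al: 3 × 26.982 = 80.9460
S: 2 × 32.06 = 64.1200
O: 14 × 15.999 = 223.9860
H: 6 × 1.008 = 6.0480
Summing the contributions gives the formula mass.

414.20 g/mol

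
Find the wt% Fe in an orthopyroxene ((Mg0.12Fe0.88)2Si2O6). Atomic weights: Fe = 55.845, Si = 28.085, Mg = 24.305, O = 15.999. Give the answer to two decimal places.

M((Mg0.12Fe0.88)2Si2O6) = 256.284 g/mol.
Fe contributes 1.76 × 55.845 = 98.287 g per mole.
98.287/256.284 = 0.3835 → 38.35%.

38.35 wt%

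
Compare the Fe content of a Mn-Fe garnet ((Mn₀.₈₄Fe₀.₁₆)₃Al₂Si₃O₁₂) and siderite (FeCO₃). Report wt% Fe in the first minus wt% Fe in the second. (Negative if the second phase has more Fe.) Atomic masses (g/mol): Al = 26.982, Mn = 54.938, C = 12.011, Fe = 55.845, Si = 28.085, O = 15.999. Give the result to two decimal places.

Fe in (Mn₀.₈₄Fe₀.₁₆)₃Al₂Si₃O₁₂: molar mass 495.456 g/mol; 0.48×55.845 = 26.806 g → 5.41 wt%.
Fe in FeCO₃: molar mass 115.853 g/mol; 1×55.845 = 55.845 g → 48.20 wt%.
Difference = 5.41 − 48.20 = -42.79 percentage points.

-42.79 percentage points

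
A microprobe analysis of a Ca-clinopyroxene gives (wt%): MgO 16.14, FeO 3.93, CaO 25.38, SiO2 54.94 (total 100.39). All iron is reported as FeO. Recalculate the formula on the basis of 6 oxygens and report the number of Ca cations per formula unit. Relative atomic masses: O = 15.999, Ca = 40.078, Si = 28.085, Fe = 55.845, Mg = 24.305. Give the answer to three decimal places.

MgO: 16.14/40.304 = 0.40046 mol → 0.40046 mol Mg, 0.40046 mol O.
FeO: 3.93/71.844 = 0.05470 mol → 0.05470 mol Fe, 0.05470 mol O.
CaO: 25.38/56.077 = 0.45259 mol → 0.45259 mol Ca, 0.45259 mol O.
SiO2: 54.94/60.083 = 0.91440 mol → 0.91440 mol Si, 1.82880 mol O.
Total oxygen = 2.73655 mol. Normalization factor = 6/2.73655 = 2.19254.
Ca per 6 O = 0.45259 × 2.19254 = 0.992.

0.992 Ca apfu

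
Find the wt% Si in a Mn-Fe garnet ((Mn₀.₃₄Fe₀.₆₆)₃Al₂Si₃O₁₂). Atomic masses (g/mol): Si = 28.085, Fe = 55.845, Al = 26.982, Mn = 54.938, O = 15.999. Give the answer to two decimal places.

M((Mn₀.₃₄Fe₀.₆₆)₃Al₂Si₃O₁₂) = 496.817 g/mol.
Si contributes 3 × 28.085 = 84.255 g per mole.
84.255/496.817 = 0.1696 → 16.96%.

16.96 wt%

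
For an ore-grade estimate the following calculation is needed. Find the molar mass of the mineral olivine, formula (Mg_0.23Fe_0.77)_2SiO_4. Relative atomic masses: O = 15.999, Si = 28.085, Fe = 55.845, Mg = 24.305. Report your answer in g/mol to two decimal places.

189.26 g/mol

M = 0.46*24.305 + 1.54*55.845 + 1*28.085 + 4*15.999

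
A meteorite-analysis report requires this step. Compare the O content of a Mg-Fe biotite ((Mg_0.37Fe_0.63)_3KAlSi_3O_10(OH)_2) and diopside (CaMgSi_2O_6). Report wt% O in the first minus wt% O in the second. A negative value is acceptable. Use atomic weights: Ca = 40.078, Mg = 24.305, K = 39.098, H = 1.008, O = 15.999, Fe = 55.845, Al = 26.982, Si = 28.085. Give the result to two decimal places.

First mineral: 191.988 g O in 476.865 g formula = 40.26 wt% O.
Second mineral: 95.994 g O in 216.547 g formula = 44.33 wt% O.
40.26% − 44.33% gives a difference of -4.07 percentage points.

-4.07 percentage points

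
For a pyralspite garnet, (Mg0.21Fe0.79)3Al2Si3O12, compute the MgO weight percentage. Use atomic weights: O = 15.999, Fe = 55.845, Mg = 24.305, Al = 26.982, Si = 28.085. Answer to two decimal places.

Molar mass of (Mg0.21Fe0.79)3Al2Si3O12 = 0.63×24.305 + 2.37×55.845 + 2×26.982 + 3×28.085 + 12×15.999 = 477.872 g/mol.
Each formula unit contains 0.63 Mg, equivalent to 0.63/1 = 0.6300 mol MgO.
M(MgO) = 1×24.305 + 1×15.999 = 40.304 g/mol.
Mass of MgO per formula unit = 0.6300 × 40.304 = 25.392 g.
MgO wt% = 25.392 / 477.872 × 100 = 5.31%.

5.31 wt%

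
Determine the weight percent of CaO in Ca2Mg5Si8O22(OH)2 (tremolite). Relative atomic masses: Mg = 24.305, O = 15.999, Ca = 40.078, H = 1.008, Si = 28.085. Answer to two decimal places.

M(Ca2Mg5Si8O22(OH)2) = 812.353 g/mol; M(CaO) = 56.077 g/mol.
Moles CaO per formula unit = 2 Ca ÷ 1 = 2.0000.
CaO fraction = (2.0000 × 56.077) / 812.353 = 112.154/812.353 = 0.1381.

13.81 wt%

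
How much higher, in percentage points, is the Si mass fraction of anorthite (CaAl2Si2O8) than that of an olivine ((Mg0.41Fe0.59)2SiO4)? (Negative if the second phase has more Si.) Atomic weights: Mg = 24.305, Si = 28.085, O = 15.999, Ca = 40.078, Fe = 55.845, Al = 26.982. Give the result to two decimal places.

4.40 percentage points

M(CaAl2Si2O8) = 278.204 g/mol, so wt% Si = 56.170/278.204 × 100 = 20.19%.
M((Mg0.41Fe0.59)2SiO4) = 177.908 g/mol, so wt% Si = 28.085/177.908 × 100 = 15.79%.
20.19 − 15.79 = 4.40 pp.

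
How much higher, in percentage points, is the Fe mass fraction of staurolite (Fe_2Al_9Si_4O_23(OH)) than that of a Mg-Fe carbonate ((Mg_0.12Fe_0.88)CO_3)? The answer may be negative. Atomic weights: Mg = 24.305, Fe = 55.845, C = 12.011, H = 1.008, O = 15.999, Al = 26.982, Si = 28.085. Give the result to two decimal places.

-30.74 percentage points

First mineral: 111.690 g Fe in 851.852 g formula = 13.11 wt% Fe.
Second mineral: 49.144 g Fe in 112.068 g formula = 43.85 wt% Fe.
13.11% − 43.85% gives a difference of -30.74 percentage points.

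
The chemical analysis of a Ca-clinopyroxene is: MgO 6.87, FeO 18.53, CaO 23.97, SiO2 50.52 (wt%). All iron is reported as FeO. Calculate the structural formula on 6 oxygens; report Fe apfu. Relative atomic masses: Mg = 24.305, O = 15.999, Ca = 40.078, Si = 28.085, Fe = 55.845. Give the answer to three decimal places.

MgO: 6.87/40.304 = 0.17045 mol → 0.17045 mol Mg, 0.17045 mol O.
FeO: 18.53/71.844 = 0.25792 mol → 0.25792 mol Fe, 0.25792 mol O.
CaO: 23.97/56.077 = 0.42745 mol → 0.42745 mol Ca, 0.42745 mol O.
SiO2: 50.52/60.083 = 0.84084 mol → 0.84084 mol Si, 1.68168 mol O.
Total oxygen = 2.53750 mol. Normalization factor = 6/2.53750 = 2.36453.
Fe per 6 O = 0.25792 × 2.36453 = 0.610.

0.610 Fe apfu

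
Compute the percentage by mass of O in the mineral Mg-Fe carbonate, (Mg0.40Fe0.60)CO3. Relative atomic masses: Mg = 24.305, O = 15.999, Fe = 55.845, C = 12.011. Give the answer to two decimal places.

Formula mass = 0.40×24.305 + 0.60×55.845 + 1×12.011 + 3×15.999 = 103.237 g/mol, of which 47.997 g is O.
So O makes up 47.997/103.237 = 0.4649 of the mass, i.e. 46.49%.

46.49 wt%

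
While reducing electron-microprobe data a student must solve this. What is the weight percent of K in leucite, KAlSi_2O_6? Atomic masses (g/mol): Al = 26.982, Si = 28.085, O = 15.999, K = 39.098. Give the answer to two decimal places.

Formula mass = 1×39.098 + 1×26.982 + 2×28.085 + 6×15.999 = 218.244 g/mol, of which 39.098 g is K.
So K makes up 39.098/218.244 = 0.1791 of the mass, i.e. 17.91%.

17.91 mass %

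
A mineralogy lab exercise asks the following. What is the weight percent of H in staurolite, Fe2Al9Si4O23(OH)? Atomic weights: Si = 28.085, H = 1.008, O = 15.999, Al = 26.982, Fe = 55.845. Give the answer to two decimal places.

0.12 weight percent

Formula mass = 2·55.845 + 9·26.982 + 4·28.085 + 24·15.999 + 1·1.008 = 851.852 g/mol, of which 1.008 g is H.
So H makes up 1.008/851.852 = 0.0012 of the mass, i.e. 0.12%.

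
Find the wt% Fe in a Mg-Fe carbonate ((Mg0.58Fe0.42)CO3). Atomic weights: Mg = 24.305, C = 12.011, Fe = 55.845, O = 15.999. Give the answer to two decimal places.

24.04 weight percent

M((Mg0.58Fe0.42)CO3) = 97.560 g/mol.
Fe contributes 0.42 × 55.845 = 23.455 g per mole.
23.455/97.560 = 0.2404 → 24.04%.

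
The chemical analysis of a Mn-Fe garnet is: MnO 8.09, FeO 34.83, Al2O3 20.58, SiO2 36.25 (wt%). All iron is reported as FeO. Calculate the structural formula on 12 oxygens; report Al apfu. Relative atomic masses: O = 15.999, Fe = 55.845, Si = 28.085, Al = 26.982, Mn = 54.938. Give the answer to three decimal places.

2.009 Al apfu

MnO: 8.09/70.937 = 0.11404 mol → 0.11404 mol Mn, 0.11404 mol O.
FeO: 34.83/71.844 = 0.48480 mol → 0.48480 mol Fe, 0.48480 mol O.
Al2O3: 20.58/101.961 = 0.20184 mol → 0.40368 mol Al, 0.60552 mol O.
SiO2: 36.25/60.083 = 0.60333 mol → 0.60333 mol Si, 1.20666 mol O.
Total oxygen = 2.41102 mol. Normalization factor = 12/2.41102 = 4.97715.
Al per 12 O = 0.40368 × 4.97715 = 2.009.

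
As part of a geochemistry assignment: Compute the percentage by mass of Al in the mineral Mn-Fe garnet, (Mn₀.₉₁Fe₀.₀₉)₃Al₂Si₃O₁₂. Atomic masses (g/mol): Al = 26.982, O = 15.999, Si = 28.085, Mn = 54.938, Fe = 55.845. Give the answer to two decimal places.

M((Mn₀.₉₁Fe₀.₀₉)₃Al₂Si₃O₁₂) = 495.266 g/mol.
Al contributes 2 × 26.982 = 53.964 g per mole.
53.964/495.266 = 0.1090 → 10.90%.

10.90 wt%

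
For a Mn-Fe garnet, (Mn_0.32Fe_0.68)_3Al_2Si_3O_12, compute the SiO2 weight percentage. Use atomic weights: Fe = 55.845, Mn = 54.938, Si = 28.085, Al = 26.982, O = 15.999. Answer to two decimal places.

Formula mass = 496.871 g/mol.
3 Si → 3.0000 mol SiO2 per formula unit; M(SiO2) = 60.083, so SiO2 mass = 180.249 g.
180.249/496.871 × 100 = 36.28 wt%.

36.28 wt%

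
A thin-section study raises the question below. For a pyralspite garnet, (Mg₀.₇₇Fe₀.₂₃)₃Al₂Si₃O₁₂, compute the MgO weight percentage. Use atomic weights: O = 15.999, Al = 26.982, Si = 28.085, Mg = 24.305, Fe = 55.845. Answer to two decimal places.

M((Mg₀.₇₇Fe₀.₂₃)₃Al₂Si₃O₁₂) = 424.885 g/mol; M(MgO) = 40.304 g/mol.
Moles MgO per formula unit = 2.31 Mg ÷ 1 = 2.3100.
MgO fraction = (2.3100 × 40.304) / 424.885 = 93.102/424.885 = 0.2191.

21.91 wt%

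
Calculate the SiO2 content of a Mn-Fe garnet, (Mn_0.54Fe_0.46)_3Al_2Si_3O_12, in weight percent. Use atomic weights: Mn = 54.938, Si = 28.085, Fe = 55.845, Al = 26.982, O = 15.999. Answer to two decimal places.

M((Mn_0.54Fe_0.46)_3Al_2Si_3O_12) = 496.273 g/mol; M(SiO2) = 60.083 g/mol.
Moles SiO2 per formula unit = 3 Si ÷ 1 = 3.0000.
SiO2 fraction = (3.0000 × 60.083) / 496.273 = 180.249/496.273 = 0.3632.

36.32 wt%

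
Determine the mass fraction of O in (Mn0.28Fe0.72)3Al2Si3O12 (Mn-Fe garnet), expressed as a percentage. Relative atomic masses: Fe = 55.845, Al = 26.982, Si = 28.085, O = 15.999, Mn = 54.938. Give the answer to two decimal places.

Molar mass of (Mn0.28Fe0.72)3Al2Si3O12: 0.84·54.938 + 2.16·55.845 + 2·26.982 + 3·28.085 + 12·15.999 = 496.980 g/mol.
Mass of O per formula unit: 12 × 15.999 = 191.988 g.
Weight fraction O = 191.988 / 496.980 = 0.3863.

38.63 weight percent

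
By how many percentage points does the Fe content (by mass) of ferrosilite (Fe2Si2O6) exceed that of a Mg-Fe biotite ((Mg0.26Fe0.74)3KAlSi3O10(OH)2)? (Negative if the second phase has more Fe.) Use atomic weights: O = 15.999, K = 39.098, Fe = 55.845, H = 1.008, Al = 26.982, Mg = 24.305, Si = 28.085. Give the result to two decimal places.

M(Fe2Si2O6) = 263.854 g/mol, so wt% Fe = 111.690/263.854 × 100 = 42.33%.
M((Mg0.26Fe0.74)3KAlSi3O10(OH)2) = 487.273 g/mol, so wt% Fe = 123.976/487.273 × 100 = 25.44%.
42.33 − 25.44 = 16.89 pp.

16.89 percentage points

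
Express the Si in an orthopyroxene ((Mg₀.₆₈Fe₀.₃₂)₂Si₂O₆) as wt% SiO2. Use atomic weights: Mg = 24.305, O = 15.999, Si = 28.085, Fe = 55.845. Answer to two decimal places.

54.38 wt%

M((Mg₀.₆₈Fe₀.₃₂)₂Si₂O₆) = 220.960 g/mol; M(SiO2) = 60.083 g/mol.
Moles SiO2 per formula unit = 2 Si ÷ 1 = 2.0000.
SiO2 fraction = (2.0000 × 60.083) / 220.960 = 120.166/220.960 = 0.5438.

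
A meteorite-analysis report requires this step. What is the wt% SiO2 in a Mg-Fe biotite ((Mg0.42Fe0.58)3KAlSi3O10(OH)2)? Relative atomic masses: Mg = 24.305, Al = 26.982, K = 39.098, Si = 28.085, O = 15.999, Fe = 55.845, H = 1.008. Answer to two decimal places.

Molar mass of (Mg0.42Fe0.58)3KAlSi3O10(OH)2 = 1.26*24.305 + 1.74*55.845 + 1*39.098 + 1*26.982 + 3*28.085 + 12*15.999 + 2*1.008 = 472.134 g/mol.
Each formula unit contains 3 Si, equivalent to 3/1 = 3.0000 mol SiO2.
M(SiO2) = 1×28.085 + 2×15.999 = 60.083 g/mol.
Mass of SiO2 per formula unit = 3.0000 × 60.083 = 180.249 g.
SiO2 wt% = 180.249 / 472.134 × 100 = 38.18%.

38.18 wt%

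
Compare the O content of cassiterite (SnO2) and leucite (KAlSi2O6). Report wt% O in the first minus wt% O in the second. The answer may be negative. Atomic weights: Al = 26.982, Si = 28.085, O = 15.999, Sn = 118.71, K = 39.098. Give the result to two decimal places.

M(SnO2) = 150.708 g/mol, so wt% O = 31.998/150.708 × 100 = 21.23%.
M(KAlSi2O6) = 218.244 g/mol, so wt% O = 95.994/218.244 × 100 = 43.98%.
21.23 − 43.98 = -22.75 pp.

-22.75 percentage points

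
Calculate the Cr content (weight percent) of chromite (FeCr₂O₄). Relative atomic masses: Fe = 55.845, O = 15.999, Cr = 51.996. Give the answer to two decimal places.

Formula mass = 1·55.845 + 2·51.996 + 4·15.999 = 223.833 g/mol, of which 103.992 g is Cr.
So Cr makes up 103.992/223.833 = 0.4646 of the mass, i.e. 46.46%.

46.46 weight percent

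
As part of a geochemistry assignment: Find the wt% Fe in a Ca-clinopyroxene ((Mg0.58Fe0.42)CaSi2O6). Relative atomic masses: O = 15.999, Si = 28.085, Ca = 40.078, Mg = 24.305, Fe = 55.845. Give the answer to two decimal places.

Molar mass of (Mg0.58Fe0.42)CaSi2O6: 0.58·24.305 + 0.42·55.845 + 1·40.078 + 2·28.085 + 6·15.999 = 229.794 g/mol.
Mass of Fe per formula unit: 0.42 × 55.845 = 23.455 g.
Weight fraction Fe = 23.455 / 229.794 = 0.1021.

10.21 weight percent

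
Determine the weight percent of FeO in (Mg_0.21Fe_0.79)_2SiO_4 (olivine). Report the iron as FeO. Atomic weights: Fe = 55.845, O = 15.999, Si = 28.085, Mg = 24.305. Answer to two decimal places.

59.58 wt%

M((Mg_0.21Fe_0.79)_2SiO_4) = 190.524 g/mol; M(FeO) = 71.844 g/mol.
Moles FeO per formula unit = 1.58 Fe ÷ 1 = 1.5800.
FeO fraction = (1.5800 × 71.844) / 190.524 = 113.514/190.524 = 0.5958.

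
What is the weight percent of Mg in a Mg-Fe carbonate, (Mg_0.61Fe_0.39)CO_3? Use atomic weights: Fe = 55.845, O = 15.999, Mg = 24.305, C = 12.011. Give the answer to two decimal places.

15.35 weight percent

Formula mass = 0.61·24.305 + 0.39·55.845 + 1·12.011 + 3·15.999 = 96.614 g/mol, of which 14.826 g is Mg.
So Mg makes up 14.826/96.614 = 0.1535 of the mass, i.e. 15.35%.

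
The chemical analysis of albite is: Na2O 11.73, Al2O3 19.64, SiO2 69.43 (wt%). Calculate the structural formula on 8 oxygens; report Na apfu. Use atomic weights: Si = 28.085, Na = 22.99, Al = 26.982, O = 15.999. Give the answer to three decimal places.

0.984 Na apfu

Na2O (M=61.979): mol = 0.18926; Na = 0.37852, O = 0.18926.
Al2O3 (M=101.961): mol = 0.19262; Al = 0.38524, O = 0.57786.
SiO2 (M=60.083): mol = 1.15557; Si = 1.15557, O = 2.31114.
ΣO = 3.07826; factor = 8/ΣO = 2.59887.
Na apfu = 0.37852 × 2.59887 = 0.984.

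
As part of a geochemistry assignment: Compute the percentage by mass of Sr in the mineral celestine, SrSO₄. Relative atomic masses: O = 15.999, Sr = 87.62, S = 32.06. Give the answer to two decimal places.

Molar mass of SrSO₄: 1·87.62 + 1·32.06 + 4·15.999 = 183.676 g/mol.
Mass of Sr per formula unit: 1 × 87.62 = 87.620 g.
Weight fraction Sr = 87.620 / 183.676 = 0.4770.

47.70 mass %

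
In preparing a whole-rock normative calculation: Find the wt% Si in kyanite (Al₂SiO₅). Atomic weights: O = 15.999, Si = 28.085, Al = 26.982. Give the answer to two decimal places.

M(Al₂SiO₅) = 162.044 g/mol.
Si contributes 1 × 28.085 = 28.085 g per mole.
28.085/162.044 = 0.1733 → 17.33%.

17.33 mass %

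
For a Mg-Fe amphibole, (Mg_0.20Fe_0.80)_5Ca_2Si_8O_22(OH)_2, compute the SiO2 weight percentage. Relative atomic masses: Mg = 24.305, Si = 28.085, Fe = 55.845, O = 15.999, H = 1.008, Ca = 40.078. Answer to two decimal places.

Molar mass of (Mg_0.20Fe_0.80)_5Ca_2Si_8O_22(OH)_2 = 1×24.305 + 4×55.845 + 2×40.078 + 8×28.085 + 24×15.999 + 2×1.008 = 938.513 g/mol.
Each formula unit contains 8 Si, equivalent to 8/1 = 8.0000 mol SiO2.
M(SiO2) = 1×28.085 + 2×15.999 = 60.083 g/mol.
Mass of SiO2 per formula unit = 8.0000 × 60.083 = 480.664 g.
SiO2 wt% = 480.664 / 938.513 × 100 = 51.22%.

51.22 wt%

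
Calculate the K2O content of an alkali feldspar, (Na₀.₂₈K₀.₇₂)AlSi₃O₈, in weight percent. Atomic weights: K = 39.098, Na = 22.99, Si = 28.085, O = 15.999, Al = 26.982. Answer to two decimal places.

M((Na₀.₂₈K₀.₇₂)AlSi₃O₈) = 273.817 g/mol; M(K2O) = 94.195 g/mol.
Moles K2O per formula unit = 0.72 K ÷ 2 = 0.3600.
K2O fraction = (0.3600 × 94.195) / 273.817 = 33.910/273.817 = 0.1238.

12.38 wt%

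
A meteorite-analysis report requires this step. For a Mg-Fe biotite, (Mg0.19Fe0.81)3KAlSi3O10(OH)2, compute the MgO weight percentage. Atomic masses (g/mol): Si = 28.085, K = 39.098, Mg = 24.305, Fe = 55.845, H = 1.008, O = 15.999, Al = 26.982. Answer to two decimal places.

4.65 wt%

M((Mg0.19Fe0.81)3KAlSi3O10(OH)2) = 493.896 g/mol; M(MgO) = 40.304 g/mol.
Moles MgO per formula unit = 0.57 Mg ÷ 1 = 0.5700.
MgO fraction = (0.5700 × 40.304) / 493.896 = 22.973/493.896 = 0.0465.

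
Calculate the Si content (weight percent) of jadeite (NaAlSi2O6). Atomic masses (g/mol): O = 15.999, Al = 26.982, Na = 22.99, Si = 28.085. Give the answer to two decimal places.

M(NaAlSi2O6) = 202.136 g/mol.
Si contributes 2 × 28.085 = 56.170 g per mole.
56.170/202.136 = 0.2779 → 27.79%.

27.79 weight percent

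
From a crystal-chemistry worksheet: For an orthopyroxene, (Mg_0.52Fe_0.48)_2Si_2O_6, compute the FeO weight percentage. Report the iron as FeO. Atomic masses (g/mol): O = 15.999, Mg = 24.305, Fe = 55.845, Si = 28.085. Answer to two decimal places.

29.85 wt%

Molar mass of (Mg_0.52Fe_0.48)_2Si_2O_6 = 1.04*24.305 + 0.96*55.845 + 2*28.085 + 6*15.999 = 231.052 g/mol.
Each formula unit contains 0.96 Fe, equivalent to 0.96/1 = 0.9600 mol FeO.
M(FeO) = 1×55.845 + 1×15.999 = 71.844 g/mol.
Mass of FeO per formula unit = 0.9600 × 71.844 = 68.970 g.
FeO wt% = 68.970 / 231.052 × 100 = 29.85%.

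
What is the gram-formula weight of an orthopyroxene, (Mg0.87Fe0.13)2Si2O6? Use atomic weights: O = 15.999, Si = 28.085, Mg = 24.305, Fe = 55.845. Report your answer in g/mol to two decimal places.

M = 1.74·24.305 + 0.26·55.845 + 2·28.085 + 6·15.999

208.97 g/mol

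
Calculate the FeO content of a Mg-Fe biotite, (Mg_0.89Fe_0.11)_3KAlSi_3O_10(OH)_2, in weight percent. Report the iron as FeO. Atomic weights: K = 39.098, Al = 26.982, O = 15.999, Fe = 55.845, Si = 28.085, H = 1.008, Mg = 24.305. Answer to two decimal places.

Formula mass = 427.662 g/mol.
0.33 Fe → 0.3300 mol FeO per formula unit; M(FeO) = 71.844, so FeO mass = 23.709 g.
23.709/427.662 × 100 = 5.54 wt%.

5.54 wt%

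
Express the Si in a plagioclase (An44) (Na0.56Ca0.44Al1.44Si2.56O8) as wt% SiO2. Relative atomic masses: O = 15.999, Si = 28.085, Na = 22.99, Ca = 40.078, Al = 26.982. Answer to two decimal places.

57.13 wt%

M(Na0.56Ca0.44Al1.44Si2.56O8) = 269.252 g/mol; M(SiO2) = 60.083 g/mol.
Moles SiO2 per formula unit = 2.56 Si ÷ 1 = 2.5600.
SiO2 fraction = (2.5600 × 60.083) / 269.252 = 153.812/269.252 = 0.5713.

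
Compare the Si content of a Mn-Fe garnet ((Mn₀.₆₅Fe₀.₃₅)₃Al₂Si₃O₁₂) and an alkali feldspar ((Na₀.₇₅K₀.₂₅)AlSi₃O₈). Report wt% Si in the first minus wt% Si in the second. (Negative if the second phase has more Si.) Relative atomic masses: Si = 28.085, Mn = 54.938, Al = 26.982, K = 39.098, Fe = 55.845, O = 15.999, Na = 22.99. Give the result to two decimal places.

First mineral: 84.255 g Si in 495.973 g formula = 16.99 wt% Si.
Second mineral: 84.255 g Si in 266.246 g formula = 31.65 wt% Si.
16.99% − 31.65% gives a difference of -14.66 percentage points.

-14.66 percentage points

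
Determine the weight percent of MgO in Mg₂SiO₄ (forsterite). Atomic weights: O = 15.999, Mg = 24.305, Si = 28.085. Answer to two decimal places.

M(Mg₂SiO₄) = 140.691 g/mol; M(MgO) = 40.304 g/mol.
Moles MgO per formula unit = 2 Mg ÷ 1 = 2.0000.
MgO fraction = (2.0000 × 40.304) / 140.691 = 80.608/140.691 = 0.5729.

57.29 wt%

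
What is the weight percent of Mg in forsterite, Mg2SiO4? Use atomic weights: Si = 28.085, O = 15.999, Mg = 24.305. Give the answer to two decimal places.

M(Mg2SiO4) = 140.691 g/mol.
Mg contributes 2 × 24.305 = 48.610 g per mole.
48.610/140.691 = 0.3455 → 34.55%.

34.55 mass %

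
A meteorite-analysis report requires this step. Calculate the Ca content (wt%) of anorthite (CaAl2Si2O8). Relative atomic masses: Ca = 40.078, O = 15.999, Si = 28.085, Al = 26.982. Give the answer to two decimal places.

M(CaAl2Si2O8) = 278.204 g/mol.
Ca contributes 1 × 40.078 = 40.078 g per mole.
40.078/278.204 = 0.1441 → 14.41%.

14.41 wt%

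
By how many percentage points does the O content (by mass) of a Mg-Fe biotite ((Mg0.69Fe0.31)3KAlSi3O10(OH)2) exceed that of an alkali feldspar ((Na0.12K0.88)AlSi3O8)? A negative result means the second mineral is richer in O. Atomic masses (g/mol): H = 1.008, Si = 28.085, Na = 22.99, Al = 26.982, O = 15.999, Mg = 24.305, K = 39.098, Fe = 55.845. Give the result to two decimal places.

-3.32 percentage points

First mineral: 191.988 g O in 446.586 g formula = 42.99 wt% O.
Second mineral: 127.992 g O in 276.394 g formula = 46.31 wt% O.
42.99% − 46.31% gives a difference of -3.32 percentage points.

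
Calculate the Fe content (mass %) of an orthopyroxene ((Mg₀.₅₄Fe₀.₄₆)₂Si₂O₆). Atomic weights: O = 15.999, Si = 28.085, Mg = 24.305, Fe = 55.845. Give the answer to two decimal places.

22.36 mass %

Formula mass = 1.08·24.305 + 0.92·55.845 + 2·28.085 + 6·15.999 = 229.791 g/mol, of which 51.377 g is Fe.
So Fe makes up 51.377/229.791 = 0.2236 of the mass, i.e. 22.36%.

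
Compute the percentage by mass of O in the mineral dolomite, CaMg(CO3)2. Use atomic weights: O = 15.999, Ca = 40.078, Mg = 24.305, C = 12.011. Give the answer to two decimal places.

M(CaMg(CO3)2) = 184.399 g/mol.
O contributes 6 × 15.999 = 95.994 g per mole.
95.994/184.399 = 0.5206 → 52.06%.

52.06 wt%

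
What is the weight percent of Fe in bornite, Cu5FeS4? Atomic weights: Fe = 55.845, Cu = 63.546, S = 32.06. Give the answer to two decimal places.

Formula mass = 5×63.546 + 1×55.845 + 4×32.06 = 501.815 g/mol, of which 55.845 g is Fe.
So Fe makes up 55.845/501.815 = 0.1113 of the mass, i.e. 11.13%.

11.13 mass %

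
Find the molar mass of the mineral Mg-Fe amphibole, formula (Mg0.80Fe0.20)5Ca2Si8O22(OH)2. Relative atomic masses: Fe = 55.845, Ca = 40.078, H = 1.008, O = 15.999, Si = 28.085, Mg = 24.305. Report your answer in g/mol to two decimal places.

843.89 g/mol

Mg: 4 × 24.305 = 97.2200
Fe: 1 × 55.845 = 55.8450
Ca: 2 × 40.078 = 80.1560
Si: 8 × 28.085 = 224.6800
O: 24 × 15.999 = 383.9760
H: 2 × 1.008 = 2.0160
Summing the contributions gives the formula mass.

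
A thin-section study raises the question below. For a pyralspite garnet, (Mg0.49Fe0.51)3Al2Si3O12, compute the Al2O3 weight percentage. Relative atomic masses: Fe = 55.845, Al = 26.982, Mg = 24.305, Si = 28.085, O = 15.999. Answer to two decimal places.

22.59 wt%

Formula mass = 451.378 g/mol.
2 Al → 1.0000 mol Al2O3 per formula unit; M(Al2O3) = 101.961, so Al2O3 mass = 101.961 g.
101.961/451.378 × 100 = 22.59 wt%.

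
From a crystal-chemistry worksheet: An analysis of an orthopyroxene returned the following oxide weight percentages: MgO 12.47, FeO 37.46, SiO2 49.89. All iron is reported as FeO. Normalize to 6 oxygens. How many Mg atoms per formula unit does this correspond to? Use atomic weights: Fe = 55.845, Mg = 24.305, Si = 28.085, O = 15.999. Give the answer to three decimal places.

0.745 Mg apfu

MgO: 12.47/40.304 = 0.30940 mol → 0.30940 mol Mg, 0.30940 mol O.
FeO: 37.46/71.844 = 0.52141 mol → 0.52141 mol Fe, 0.52141 mol O.
SiO2: 49.89/60.083 = 0.83035 mol → 0.83035 mol Si, 1.66070 mol O.
Total oxygen = 2.49151 mol. Normalization factor = 6/2.49151 = 2.40818.
Mg per 6 O = 0.30940 × 2.40818 = 0.745.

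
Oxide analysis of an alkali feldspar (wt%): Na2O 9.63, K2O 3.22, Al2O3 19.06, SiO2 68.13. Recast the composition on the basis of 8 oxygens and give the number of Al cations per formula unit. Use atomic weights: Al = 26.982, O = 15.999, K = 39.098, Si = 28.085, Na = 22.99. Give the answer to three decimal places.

Na2O (M=61.979): mol = 0.15538; Na = 0.31076, O = 0.15538.
K2O (M=94.195): mol = 0.03418; K = 0.06836, O = 0.03418.
Al2O3 (M=101.961): mol = 0.18693; Al = 0.37386, O = 0.56079.
SiO2 (M=60.083): mol = 1.13393; Si = 1.13393, O = 2.26786.
ΣO = 3.01821; factor = 8/ΣO = 2.65058.
Al apfu = 0.37386 × 2.65058 = 0.991.

0.991 Al apfu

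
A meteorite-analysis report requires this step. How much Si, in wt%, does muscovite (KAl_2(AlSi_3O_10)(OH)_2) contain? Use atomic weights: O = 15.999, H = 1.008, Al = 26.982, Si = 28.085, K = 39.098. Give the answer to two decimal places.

21.15 wt%

Molar mass of KAl_2(AlSi_3O_10)(OH)_2: 1*39.098 + 3*26.982 + 3*28.085 + 12*15.999 + 2*1.008 = 398.303 g/mol.
Mass of Si per formula unit: 3 × 28.085 = 84.255 g.
Weight fraction Si = 84.255 / 398.303 = 0.2115.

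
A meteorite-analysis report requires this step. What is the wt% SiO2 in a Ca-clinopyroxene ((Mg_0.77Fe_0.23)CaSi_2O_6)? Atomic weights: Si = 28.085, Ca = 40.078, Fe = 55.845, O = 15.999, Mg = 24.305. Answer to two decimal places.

53.69 wt%

Molar mass of (Mg_0.77Fe_0.23)CaSi_2O_6 = 0.77·24.305 + 0.23·55.845 + 1·40.078 + 2·28.085 + 6·15.999 = 223.801 g/mol.
Each formula unit contains 2 Si, equivalent to 2/1 = 2.0000 mol SiO2.
M(SiO2) = 1×28.085 + 2×15.999 = 60.083 g/mol.
Mass of SiO2 per formula unit = 2.0000 × 60.083 = 120.166 g.
SiO2 wt% = 120.166 / 223.801 × 100 = 53.69%.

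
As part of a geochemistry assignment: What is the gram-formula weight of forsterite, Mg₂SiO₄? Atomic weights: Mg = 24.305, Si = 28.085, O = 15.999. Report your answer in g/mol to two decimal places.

Mg: 2 × 24.305 = 48.6100
Si: 1 × 28.085 = 28.0850
O: 4 × 15.999 = 63.9960
Summing the contributions gives the formula mass.

140.69 g/mol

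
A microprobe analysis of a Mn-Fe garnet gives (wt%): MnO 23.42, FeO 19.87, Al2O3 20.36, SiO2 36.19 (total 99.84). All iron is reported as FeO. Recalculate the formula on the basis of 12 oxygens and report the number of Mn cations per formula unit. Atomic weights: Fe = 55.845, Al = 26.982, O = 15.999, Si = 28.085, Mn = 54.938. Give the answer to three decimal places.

MnO (M=70.937): mol = 0.33015; Mn = 0.33015, O = 0.33015.
FeO (M=71.844): mol = 0.27657; Fe = 0.27657, O = 0.27657.
Al2O3 (M=101.961): mol = 0.19968; Al = 0.39936, O = 0.59904.
SiO2 (M=60.083): mol = 0.60233; Si = 0.60233, O = 1.20466.
ΣO = 2.41042; factor = 12/ΣO = 4.97839.
Mn apfu = 0.33015 × 4.97839 = 1.644.

1.644 Mn apfu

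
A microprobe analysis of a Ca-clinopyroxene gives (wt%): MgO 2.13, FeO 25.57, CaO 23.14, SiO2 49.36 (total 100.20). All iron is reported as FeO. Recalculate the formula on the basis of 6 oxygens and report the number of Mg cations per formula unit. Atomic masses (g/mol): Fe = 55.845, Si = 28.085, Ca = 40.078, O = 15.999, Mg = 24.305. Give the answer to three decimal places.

0.129 Mg apfu

MgO (M=40.304): mol = 0.05285; Mg = 0.05285, O = 0.05285.
FeO (M=71.844): mol = 0.35591; Fe = 0.35591, O = 0.35591.
CaO (M=56.077): mol = 0.41265; Ca = 0.41265, O = 0.41265.
SiO2 (M=60.083): mol = 0.82153; Si = 0.82153, O = 1.64306.
ΣO = 2.46447; factor = 6/ΣO = 2.43460.
Mg apfu = 0.05285 × 2.43460 = 0.129.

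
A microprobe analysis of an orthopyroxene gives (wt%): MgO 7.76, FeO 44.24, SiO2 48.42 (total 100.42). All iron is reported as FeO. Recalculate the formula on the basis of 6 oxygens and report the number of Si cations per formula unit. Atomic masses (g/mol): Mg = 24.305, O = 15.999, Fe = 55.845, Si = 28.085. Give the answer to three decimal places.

1.998 Si apfu

MgO (M=40.304): mol = 0.19254; Mg = 0.19254, O = 0.19254.
FeO (M=71.844): mol = 0.61578; Fe = 0.61578, O = 0.61578.
SiO2 (M=60.083): mol = 0.80589; Si = 0.80589, O = 1.61178.
ΣO = 2.42010; factor = 6/ΣO = 2.47924.
Si apfu = 0.80589 × 2.47924 = 1.998.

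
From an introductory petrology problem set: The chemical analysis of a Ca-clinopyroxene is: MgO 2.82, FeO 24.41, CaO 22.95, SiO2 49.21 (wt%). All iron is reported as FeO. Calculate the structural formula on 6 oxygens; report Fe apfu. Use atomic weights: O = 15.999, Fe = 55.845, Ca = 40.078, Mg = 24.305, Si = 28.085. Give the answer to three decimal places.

0.830 Fe apfu

MgO (M=40.304): mol = 0.06997; Mg = 0.06997, O = 0.06997.
FeO (M=71.844): mol = 0.33976; Fe = 0.33976, O = 0.33976.
CaO (M=56.077): mol = 0.40926; Ca = 0.40926, O = 0.40926.
SiO2 (M=60.083): mol = 0.81903; Si = 0.81903, O = 1.63806.
ΣO = 2.45705; factor = 6/ΣO = 2.44195.
Fe apfu = 0.33976 × 2.44195 = 0.830.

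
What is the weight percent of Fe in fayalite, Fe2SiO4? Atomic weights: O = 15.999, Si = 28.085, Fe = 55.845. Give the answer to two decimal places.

Formula mass = 2×55.845 + 1×28.085 + 4×15.999 = 203.771 g/mol, of which 111.690 g is Fe.
So Fe makes up 111.690/203.771 = 0.5481 of the mass, i.e. 54.81%.

54.81 wt%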